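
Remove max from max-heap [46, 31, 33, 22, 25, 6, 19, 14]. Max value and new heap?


Max = 46
Replace root with last, heapify down
Resulting heap: [33, 31, 19, 22, 25, 6, 14]


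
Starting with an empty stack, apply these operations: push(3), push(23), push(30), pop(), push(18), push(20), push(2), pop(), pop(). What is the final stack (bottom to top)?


push(3) -> [3]
push(23) -> [3, 23]
push(30) -> [3, 23, 30]
pop() returns 30 -> [3, 23]
push(18) -> [3, 23, 18]
push(20) -> [3, 23, 18, 20]
push(2) -> [3, 23, 18, 20, 2]
pop() returns 2 -> [3, 23, 18, 20]
pop() returns 20 -> [3, 23, 18]
Final stack (bottom to top): [3, 23, 18]


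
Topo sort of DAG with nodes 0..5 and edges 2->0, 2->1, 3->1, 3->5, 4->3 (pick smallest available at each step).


Kahn's algorithm, process smallest node first
Order: [2, 0, 4, 3, 1, 5]


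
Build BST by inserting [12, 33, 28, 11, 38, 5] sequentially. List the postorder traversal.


Root = 12; build tree by BST insertion.
Postorder traversal: [5, 11, 28, 38, 33, 12]


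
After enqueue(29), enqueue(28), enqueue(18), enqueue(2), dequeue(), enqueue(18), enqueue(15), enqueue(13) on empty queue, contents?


enqueue(29) -> [29]
enqueue(28) -> [29, 28]
enqueue(18) -> [29, 28, 18]
enqueue(2) -> [29, 28, 18, 2]
dequeue() returns 29 -> [28, 18, 2]
enqueue(18) -> [28, 18, 2, 18]
enqueue(15) -> [28, 18, 2, 18, 15]
enqueue(13) -> [28, 18, 2, 18, 15, 13]
Final queue (front to back): [28, 18, 2, 18, 15, 13]


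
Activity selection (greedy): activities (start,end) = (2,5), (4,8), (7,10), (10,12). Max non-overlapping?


Greedy: pick earliest-ending, then skip overlaps.
Selected (3 activities): [(2, 5), (7, 10), (10, 12)]


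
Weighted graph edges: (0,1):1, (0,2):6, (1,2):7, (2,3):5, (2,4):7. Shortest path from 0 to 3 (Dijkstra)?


Dijkstra from 0:
Distances: {0: 0, 1: 1, 2: 6, 3: 11, 4: 13}
Shortest distance to 3 = 11, path = [0, 2, 3]


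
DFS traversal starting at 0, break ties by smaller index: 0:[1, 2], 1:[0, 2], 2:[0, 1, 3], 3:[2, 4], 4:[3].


DFS stack-based: start with [0]
Visit order: [0, 1, 2, 3, 4]


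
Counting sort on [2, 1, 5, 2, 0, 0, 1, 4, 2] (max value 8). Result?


Count array: [2, 2, 3, 0, 1, 1, 0, 0, 0]
Reconstruct: [0, 0, 1, 1, 2, 2, 2, 4, 5]


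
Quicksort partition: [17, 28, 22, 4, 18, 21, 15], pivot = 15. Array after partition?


Elements <= 15 go left of pivot.
Result: [4, 15, 22, 17, 18, 21, 28], pivot at index 1


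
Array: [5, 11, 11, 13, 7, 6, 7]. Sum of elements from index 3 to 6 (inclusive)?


Prefix sums: [0, 5, 16, 27, 40, 47, 53, 60]
Sum[3..6] = prefix[7] - prefix[3] = 60 - 27 = 33


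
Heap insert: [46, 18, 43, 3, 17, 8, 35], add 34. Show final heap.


Append 34: [46, 18, 43, 3, 17, 8, 35, 34]
Bubble up: swap idx 7(34) with idx 3(3); swap idx 3(34) with idx 1(18)
Result: [46, 34, 43, 18, 17, 8, 35, 3]


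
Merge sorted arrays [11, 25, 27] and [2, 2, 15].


Compare heads, take smaller each step.
Merged: [2, 2, 11, 15, 25, 27]


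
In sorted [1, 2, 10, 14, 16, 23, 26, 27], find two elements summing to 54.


Two pointers: lo=0, hi=7
No pair sums to 54


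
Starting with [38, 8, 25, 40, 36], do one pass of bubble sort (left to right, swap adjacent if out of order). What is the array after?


After one pass: [8, 25, 38, 36, 40]


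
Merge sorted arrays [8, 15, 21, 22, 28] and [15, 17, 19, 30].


Compare heads, take smaller each step.
Merged: [8, 15, 15, 17, 19, 21, 22, 28, 30]


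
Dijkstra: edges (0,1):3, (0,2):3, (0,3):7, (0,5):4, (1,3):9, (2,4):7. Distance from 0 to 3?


Dijkstra from 0:
Distances: {0: 0, 1: 3, 2: 3, 3: 7, 4: 10, 5: 4}
Shortest distance to 3 = 7, path = [0, 3]


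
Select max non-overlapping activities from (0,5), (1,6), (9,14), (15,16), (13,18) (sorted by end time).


Greedy: pick earliest-ending, then skip overlaps.
Selected (3 activities): [(0, 5), (9, 14), (15, 16)]


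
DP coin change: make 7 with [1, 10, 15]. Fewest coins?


dp[0]=0; dp[i]=1+min(dp[i-c] for c in coins)
...dp[2]=2, dp[3]=3, dp[4]=4, dp[5]=5, dp[6]=6, dp[7]=7
Minimum coins for 7 = 7


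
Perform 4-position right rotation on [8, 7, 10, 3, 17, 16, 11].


Right rotate by 4: [3, 17, 16, 11, 8, 7, 10]


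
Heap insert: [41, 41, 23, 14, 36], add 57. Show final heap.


Append 57: [41, 41, 23, 14, 36, 57]
Bubble up: swap idx 5(57) with idx 2(23); swap idx 2(57) with idx 0(41)
Result: [57, 41, 41, 14, 36, 23]


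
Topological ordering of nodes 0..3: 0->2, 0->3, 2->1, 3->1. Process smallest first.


Kahn's algorithm, process smallest node first
Order: [0, 2, 3, 1]


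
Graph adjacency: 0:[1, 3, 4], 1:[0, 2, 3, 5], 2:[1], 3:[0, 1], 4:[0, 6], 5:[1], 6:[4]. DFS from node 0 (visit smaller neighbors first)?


DFS stack-based: start with [0]
Visit order: [0, 1, 2, 3, 5, 4, 6]


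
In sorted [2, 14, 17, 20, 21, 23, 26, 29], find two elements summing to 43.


Two pointers: lo=0, hi=7
Found pair: (14, 29) summing to 43


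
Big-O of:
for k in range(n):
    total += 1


Per nesting level: O(n) = O(n)
Complexity: O(n)


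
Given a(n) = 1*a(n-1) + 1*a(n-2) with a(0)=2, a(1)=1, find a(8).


Build bottom-up:
...a(6)=18, a(7)=29, a(8)=1*29+1*18=47


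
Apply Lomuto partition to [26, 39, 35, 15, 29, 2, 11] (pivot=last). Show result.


Elements <= 11 go left of pivot.
Result: [2, 11, 35, 15, 29, 26, 39], pivot at index 1


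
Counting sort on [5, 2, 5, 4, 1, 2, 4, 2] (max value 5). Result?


Count array: [0, 1, 3, 0, 2, 2]
Reconstruct: [1, 2, 2, 2, 4, 4, 5, 5]


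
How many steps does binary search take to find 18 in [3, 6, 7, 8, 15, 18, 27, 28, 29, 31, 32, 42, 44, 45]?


Search for 18:
[0,13] mid=6 arr[6]=27
[0,5] mid=2 arr[2]=7
[3,5] mid=4 arr[4]=15
[5,5] mid=5 arr[5]=18
Total: 4 comparisons


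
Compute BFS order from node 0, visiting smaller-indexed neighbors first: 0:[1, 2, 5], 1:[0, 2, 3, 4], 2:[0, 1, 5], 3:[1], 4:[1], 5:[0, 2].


BFS queue: start with [0]
Visit order: [0, 1, 2, 5, 3, 4]


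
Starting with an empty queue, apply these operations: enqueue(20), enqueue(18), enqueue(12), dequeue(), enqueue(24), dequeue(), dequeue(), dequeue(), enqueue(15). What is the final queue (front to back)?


enqueue(20) -> [20]
enqueue(18) -> [20, 18]
enqueue(12) -> [20, 18, 12]
dequeue() returns 20 -> [18, 12]
enqueue(24) -> [18, 12, 24]
dequeue() returns 18 -> [12, 24]
dequeue() returns 12 -> [24]
dequeue() returns 24 -> []
enqueue(15) -> [15]
Final queue (front to back): [15]


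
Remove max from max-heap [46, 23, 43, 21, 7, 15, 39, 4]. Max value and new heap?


Max = 46
Replace root with last, heapify down
Resulting heap: [43, 23, 39, 21, 7, 15, 4]


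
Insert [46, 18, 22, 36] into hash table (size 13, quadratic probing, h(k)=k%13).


Insertions: 46->slot 7; 18->slot 5; 22->slot 9; 36->slot 10
Table: [None, None, None, None, None, 18, None, 46, None, 22, 36, None, None]


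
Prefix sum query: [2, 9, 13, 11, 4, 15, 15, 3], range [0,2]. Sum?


Prefix sums: [0, 2, 11, 24, 35, 39, 54, 69, 72]
Sum[0..2] = prefix[3] - prefix[0] = 24 - 0 = 24


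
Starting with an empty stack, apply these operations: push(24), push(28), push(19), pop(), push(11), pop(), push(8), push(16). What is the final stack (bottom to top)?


push(24) -> [24]
push(28) -> [24, 28]
push(19) -> [24, 28, 19]
pop() returns 19 -> [24, 28]
push(11) -> [24, 28, 11]
pop() returns 11 -> [24, 28]
push(8) -> [24, 28, 8]
push(16) -> [24, 28, 8, 16]
Final stack (bottom to top): [24, 28, 8, 16]


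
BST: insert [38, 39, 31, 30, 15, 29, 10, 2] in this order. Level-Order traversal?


Root = 38; build tree by BST insertion.
Level-Order traversal: [38, 31, 39, 30, 15, 10, 29, 2]


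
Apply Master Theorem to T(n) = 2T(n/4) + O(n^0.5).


a=2, b=4, c=0.5. log_4(2)=0.5 = c=0.5. Case 2: O(n^c log n) = O(sqrt(n) log n)
Complexity: O(sqrt(n) log n)


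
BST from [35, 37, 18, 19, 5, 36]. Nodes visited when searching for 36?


BST root = 35
Search for 36: compare at each node
Path: [35, 37, 36]


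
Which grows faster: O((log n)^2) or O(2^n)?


polylogarithmic grows slower than exponential
O((log n)^2) is asymptotically smaller; O(2^n) grows faster


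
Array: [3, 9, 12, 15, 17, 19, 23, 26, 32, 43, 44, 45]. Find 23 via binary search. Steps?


Search for 23:
[0,11] mid=5 arr[5]=19
[6,11] mid=8 arr[8]=32
[6,7] mid=6 arr[6]=23
Total: 3 comparisons


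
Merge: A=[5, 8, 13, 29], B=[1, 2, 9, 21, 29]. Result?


Compare heads, take smaller each step.
Merged: [1, 2, 5, 8, 9, 13, 21, 29, 29]


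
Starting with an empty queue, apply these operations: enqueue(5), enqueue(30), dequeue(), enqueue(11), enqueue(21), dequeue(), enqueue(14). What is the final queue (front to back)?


enqueue(5) -> [5]
enqueue(30) -> [5, 30]
dequeue() returns 5 -> [30]
enqueue(11) -> [30, 11]
enqueue(21) -> [30, 11, 21]
dequeue() returns 30 -> [11, 21]
enqueue(14) -> [11, 21, 14]
Final queue (front to back): [11, 21, 14]


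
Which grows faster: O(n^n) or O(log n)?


logarithmic grows slower than n^n
O(log n) is asymptotically smaller; O(n^n) grows faster


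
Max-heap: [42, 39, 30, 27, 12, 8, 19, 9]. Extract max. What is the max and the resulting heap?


Max = 42
Replace root with last, heapify down
Resulting heap: [39, 27, 30, 9, 12, 8, 19]


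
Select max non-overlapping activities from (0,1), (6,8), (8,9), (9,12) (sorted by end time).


Greedy: pick earliest-ending, then skip overlaps.
Selected (4 activities): [(0, 1), (6, 8), (8, 9), (9, 12)]


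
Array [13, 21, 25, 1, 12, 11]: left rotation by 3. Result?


Left rotate by 3: [1, 12, 11, 13, 21, 25]


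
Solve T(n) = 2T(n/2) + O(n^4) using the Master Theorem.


a=2, b=2, c=4. log_2(2)=1 < c=4. Case 3: O(n^c) = O(n^4)
Complexity: O(n^4)


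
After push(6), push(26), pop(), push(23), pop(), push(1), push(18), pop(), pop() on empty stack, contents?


push(6) -> [6]
push(26) -> [6, 26]
pop() returns 26 -> [6]
push(23) -> [6, 23]
pop() returns 23 -> [6]
push(1) -> [6, 1]
push(18) -> [6, 1, 18]
pop() returns 18 -> [6, 1]
pop() returns 1 -> [6]
Final stack (bottom to top): [6]


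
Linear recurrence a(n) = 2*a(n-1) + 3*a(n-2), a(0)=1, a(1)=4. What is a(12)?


Build bottom-up:
...a(10)=73811, a(11)=221434, a(12)=2*221434+3*73811=664301


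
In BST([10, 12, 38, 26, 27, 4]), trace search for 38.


BST root = 10
Search for 38: compare at each node
Path: [10, 12, 38]


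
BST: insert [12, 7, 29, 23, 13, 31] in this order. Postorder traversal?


Root = 12; build tree by BST insertion.
Postorder traversal: [7, 13, 23, 31, 29, 12]


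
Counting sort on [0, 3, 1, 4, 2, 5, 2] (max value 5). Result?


Count array: [1, 1, 2, 1, 1, 1]
Reconstruct: [0, 1, 2, 2, 3, 4, 5]


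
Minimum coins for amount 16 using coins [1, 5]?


dp[0]=0; dp[i]=1+min(dp[i-c] for c in coins)
...dp[11]=3, dp[12]=4, dp[13]=5, dp[14]=6, dp[15]=3, dp[16]=4
Minimum coins for 16 = 4


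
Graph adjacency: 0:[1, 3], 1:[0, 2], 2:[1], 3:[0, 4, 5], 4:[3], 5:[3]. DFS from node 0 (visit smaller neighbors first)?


DFS stack-based: start with [0]
Visit order: [0, 1, 2, 3, 4, 5]


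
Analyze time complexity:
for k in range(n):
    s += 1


Per nesting level: O(n) = O(n)
Complexity: O(n)


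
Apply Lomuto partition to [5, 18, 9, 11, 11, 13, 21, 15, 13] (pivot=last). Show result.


Elements <= 13 go left of pivot.
Result: [5, 9, 11, 11, 13, 13, 21, 15, 18], pivot at index 5


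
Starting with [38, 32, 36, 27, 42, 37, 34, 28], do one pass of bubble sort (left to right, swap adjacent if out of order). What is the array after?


After one pass: [32, 36, 27, 38, 37, 34, 28, 42]


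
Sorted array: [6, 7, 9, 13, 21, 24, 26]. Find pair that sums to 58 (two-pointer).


Two pointers: lo=0, hi=6
No pair sums to 58


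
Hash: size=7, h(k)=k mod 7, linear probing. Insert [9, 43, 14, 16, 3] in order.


Insertions: 9->slot 2; 43->slot 1; 14->slot 0; 16->slot 3; 3->slot 4
Table: [14, 43, 9, 16, 3, None, None]


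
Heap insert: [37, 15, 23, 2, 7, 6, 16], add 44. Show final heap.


Append 44: [37, 15, 23, 2, 7, 6, 16, 44]
Bubble up: swap idx 7(44) with idx 3(2); swap idx 3(44) with idx 1(15); swap idx 1(44) with idx 0(37)
Result: [44, 37, 23, 15, 7, 6, 16, 2]


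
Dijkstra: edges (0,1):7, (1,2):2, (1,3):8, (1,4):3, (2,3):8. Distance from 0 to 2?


Dijkstra from 0:
Distances: {0: 0, 1: 7, 2: 9, 3: 15, 4: 10}
Shortest distance to 2 = 9, path = [0, 1, 2]


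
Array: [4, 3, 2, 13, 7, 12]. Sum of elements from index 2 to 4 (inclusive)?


Prefix sums: [0, 4, 7, 9, 22, 29, 41]
Sum[2..4] = prefix[5] - prefix[2] = 29 - 7 = 22


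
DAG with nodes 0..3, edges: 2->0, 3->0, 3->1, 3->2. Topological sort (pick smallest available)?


Kahn's algorithm, process smallest node first
Order: [3, 1, 2, 0]


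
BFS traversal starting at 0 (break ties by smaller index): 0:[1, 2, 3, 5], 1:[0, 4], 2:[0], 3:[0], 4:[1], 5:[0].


BFS queue: start with [0]
Visit order: [0, 1, 2, 3, 5, 4]


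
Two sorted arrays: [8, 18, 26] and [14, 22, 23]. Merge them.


Compare heads, take smaller each step.
Merged: [8, 14, 18, 22, 23, 26]


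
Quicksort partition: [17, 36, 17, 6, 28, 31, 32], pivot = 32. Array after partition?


Elements <= 32 go left of pivot.
Result: [17, 17, 6, 28, 31, 32, 36], pivot at index 5


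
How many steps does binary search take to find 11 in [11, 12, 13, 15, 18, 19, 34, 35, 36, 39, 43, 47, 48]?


Search for 11:
[0,12] mid=6 arr[6]=34
[0,5] mid=2 arr[2]=13
[0,1] mid=0 arr[0]=11
Total: 3 comparisons


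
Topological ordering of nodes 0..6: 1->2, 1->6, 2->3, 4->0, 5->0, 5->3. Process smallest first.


Kahn's algorithm, process smallest node first
Order: [1, 2, 4, 5, 0, 3, 6]


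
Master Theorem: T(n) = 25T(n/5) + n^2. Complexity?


a=25, b=5, c=2. log_5(25)=2 = c=2. Case 2: O(n^c log n) = O(n^2 log n)
Complexity: O(n^2 log n)


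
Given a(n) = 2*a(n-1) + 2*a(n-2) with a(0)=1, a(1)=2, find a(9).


Build bottom-up:
...a(7)=896, a(8)=2448, a(9)=2*2448+2*896=6688


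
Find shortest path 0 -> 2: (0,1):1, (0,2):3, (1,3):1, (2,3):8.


Dijkstra from 0:
Distances: {0: 0, 1: 1, 2: 3, 3: 2}
Shortest distance to 2 = 3, path = [0, 2]


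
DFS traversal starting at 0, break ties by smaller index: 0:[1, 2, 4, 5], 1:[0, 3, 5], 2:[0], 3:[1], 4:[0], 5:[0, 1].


DFS stack-based: start with [0]
Visit order: [0, 1, 3, 5, 2, 4]


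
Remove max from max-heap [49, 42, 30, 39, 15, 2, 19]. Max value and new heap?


Max = 49
Replace root with last, heapify down
Resulting heap: [42, 39, 30, 19, 15, 2]


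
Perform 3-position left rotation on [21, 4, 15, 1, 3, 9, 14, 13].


Left rotate by 3: [1, 3, 9, 14, 13, 21, 4, 15]


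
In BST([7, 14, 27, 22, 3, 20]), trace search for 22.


BST root = 7
Search for 22: compare at each node
Path: [7, 14, 27, 22]


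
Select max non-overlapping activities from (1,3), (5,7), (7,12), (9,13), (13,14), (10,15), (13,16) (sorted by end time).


Greedy: pick earliest-ending, then skip overlaps.
Selected (4 activities): [(1, 3), (5, 7), (7, 12), (13, 14)]


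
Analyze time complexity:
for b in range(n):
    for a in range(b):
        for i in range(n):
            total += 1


Per nesting level: O(n) * O(n) [triangular over b] * O(n) = O(n^3)
Complexity: O(n^3)


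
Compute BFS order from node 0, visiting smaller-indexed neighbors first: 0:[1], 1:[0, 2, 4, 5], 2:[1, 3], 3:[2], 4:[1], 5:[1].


BFS queue: start with [0]
Visit order: [0, 1, 2, 4, 5, 3]


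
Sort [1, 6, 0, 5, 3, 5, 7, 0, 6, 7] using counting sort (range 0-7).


Count array: [2, 1, 0, 1, 0, 2, 2, 2]
Reconstruct: [0, 0, 1, 3, 5, 5, 6, 6, 7, 7]


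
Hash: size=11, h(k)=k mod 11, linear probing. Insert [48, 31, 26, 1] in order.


Insertions: 48->slot 4; 31->slot 9; 26->slot 5; 1->slot 1
Table: [None, 1, None, None, 48, 26, None, None, None, 31, None]


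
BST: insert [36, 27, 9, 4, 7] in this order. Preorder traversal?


Root = 36; build tree by BST insertion.
Preorder traversal: [36, 27, 9, 4, 7]


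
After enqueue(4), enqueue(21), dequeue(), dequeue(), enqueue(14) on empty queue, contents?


enqueue(4) -> [4]
enqueue(21) -> [4, 21]
dequeue() returns 4 -> [21]
dequeue() returns 21 -> []
enqueue(14) -> [14]
Final queue (front to back): [14]


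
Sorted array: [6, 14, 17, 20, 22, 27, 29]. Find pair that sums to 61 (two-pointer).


Two pointers: lo=0, hi=6
No pair sums to 61


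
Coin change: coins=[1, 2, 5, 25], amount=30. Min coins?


dp[0]=0; dp[i]=1+min(dp[i-c] for c in coins)
...dp[25]=1, dp[26]=2, dp[27]=2, dp[28]=3, dp[29]=3, dp[30]=2
Minimum coins for 30 = 2


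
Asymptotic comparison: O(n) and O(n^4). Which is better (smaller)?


linear grows slower than quartic
O(n) is asymptotically smaller; O(n^4) grows faster


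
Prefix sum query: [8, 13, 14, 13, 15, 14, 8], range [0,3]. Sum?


Prefix sums: [0, 8, 21, 35, 48, 63, 77, 85]
Sum[0..3] = prefix[4] - prefix[0] = 48 - 0 = 48


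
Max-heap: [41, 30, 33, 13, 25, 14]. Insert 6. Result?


Append 6: [41, 30, 33, 13, 25, 14, 6]
Bubble up: no swaps needed
Result: [41, 30, 33, 13, 25, 14, 6]


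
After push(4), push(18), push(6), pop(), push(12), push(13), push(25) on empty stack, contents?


push(4) -> [4]
push(18) -> [4, 18]
push(6) -> [4, 18, 6]
pop() returns 6 -> [4, 18]
push(12) -> [4, 18, 12]
push(13) -> [4, 18, 12, 13]
push(25) -> [4, 18, 12, 13, 25]
Final stack (bottom to top): [4, 18, 12, 13, 25]


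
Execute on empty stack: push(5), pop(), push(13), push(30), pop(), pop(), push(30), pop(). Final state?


push(5) -> [5]
pop() returns 5 -> []
push(13) -> [13]
push(30) -> [13, 30]
pop() returns 30 -> [13]
pop() returns 13 -> []
push(30) -> [30]
pop() returns 30 -> []
Final stack (bottom to top): []


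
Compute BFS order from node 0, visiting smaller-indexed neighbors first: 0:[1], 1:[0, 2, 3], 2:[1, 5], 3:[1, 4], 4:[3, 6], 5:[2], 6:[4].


BFS queue: start with [0]
Visit order: [0, 1, 2, 3, 5, 4, 6]


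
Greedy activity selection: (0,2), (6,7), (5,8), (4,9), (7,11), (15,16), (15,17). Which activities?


Greedy: pick earliest-ending, then skip overlaps.
Selected (4 activities): [(0, 2), (6, 7), (7, 11), (15, 16)]


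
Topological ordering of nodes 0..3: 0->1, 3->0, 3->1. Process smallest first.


Kahn's algorithm, process smallest node first
Order: [2, 3, 0, 1]


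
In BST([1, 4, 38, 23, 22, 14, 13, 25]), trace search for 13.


BST root = 1
Search for 13: compare at each node
Path: [1, 4, 38, 23, 22, 14, 13]


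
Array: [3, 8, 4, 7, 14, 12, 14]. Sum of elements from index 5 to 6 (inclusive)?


Prefix sums: [0, 3, 11, 15, 22, 36, 48, 62]
Sum[5..6] = prefix[7] - prefix[5] = 62 - 36 = 26


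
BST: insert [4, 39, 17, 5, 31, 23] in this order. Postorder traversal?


Root = 4; build tree by BST insertion.
Postorder traversal: [5, 23, 31, 17, 39, 4]


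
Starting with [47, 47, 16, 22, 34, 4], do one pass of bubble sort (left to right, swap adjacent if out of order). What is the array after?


After one pass: [47, 16, 22, 34, 4, 47]


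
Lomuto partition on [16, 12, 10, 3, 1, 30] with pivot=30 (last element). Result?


Elements <= 30 go left of pivot.
Result: [16, 12, 10, 3, 1, 30], pivot at index 5


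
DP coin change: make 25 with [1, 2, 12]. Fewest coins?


dp[0]=0; dp[i]=1+min(dp[i-c] for c in coins)
...dp[20]=5, dp[21]=6, dp[22]=6, dp[23]=7, dp[24]=2, dp[25]=3
Minimum coins for 25 = 3


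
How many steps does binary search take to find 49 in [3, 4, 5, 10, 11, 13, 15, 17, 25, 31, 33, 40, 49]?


Search for 49:
[0,12] mid=6 arr[6]=15
[7,12] mid=9 arr[9]=31
[10,12] mid=11 arr[11]=40
[12,12] mid=12 arr[12]=49
Total: 4 comparisons


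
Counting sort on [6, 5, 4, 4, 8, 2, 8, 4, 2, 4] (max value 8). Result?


Count array: [0, 0, 2, 0, 4, 1, 1, 0, 2]
Reconstruct: [2, 2, 4, 4, 4, 4, 5, 6, 8, 8]


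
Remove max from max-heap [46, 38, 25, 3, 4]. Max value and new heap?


Max = 46
Replace root with last, heapify down
Resulting heap: [38, 4, 25, 3]


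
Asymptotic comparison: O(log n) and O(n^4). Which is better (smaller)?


logarithmic grows slower than quartic
O(log n) is asymptotically smaller; O(n^4) grows faster


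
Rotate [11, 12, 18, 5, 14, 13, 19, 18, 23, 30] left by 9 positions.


Left rotate by 9: [30, 11, 12, 18, 5, 14, 13, 19, 18, 23]


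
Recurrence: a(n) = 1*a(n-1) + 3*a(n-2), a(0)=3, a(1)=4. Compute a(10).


Build bottom-up:
...a(8)=1741, a(9)=3985, a(10)=1*3985+3*1741=9208


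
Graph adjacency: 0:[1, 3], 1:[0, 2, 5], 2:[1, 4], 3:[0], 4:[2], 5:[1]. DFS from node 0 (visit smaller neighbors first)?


DFS stack-based: start with [0]
Visit order: [0, 1, 2, 4, 5, 3]


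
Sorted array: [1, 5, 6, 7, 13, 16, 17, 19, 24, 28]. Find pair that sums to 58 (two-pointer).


Two pointers: lo=0, hi=9
No pair sums to 58


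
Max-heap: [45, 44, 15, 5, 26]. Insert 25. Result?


Append 25: [45, 44, 15, 5, 26, 25]
Bubble up: swap idx 5(25) with idx 2(15)
Result: [45, 44, 25, 5, 26, 15]


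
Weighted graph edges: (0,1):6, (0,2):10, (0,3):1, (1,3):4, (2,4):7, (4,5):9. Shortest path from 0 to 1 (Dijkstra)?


Dijkstra from 0:
Distances: {0: 0, 1: 5, 2: 10, 3: 1, 4: 17, 5: 26}
Shortest distance to 1 = 5, path = [0, 3, 1]


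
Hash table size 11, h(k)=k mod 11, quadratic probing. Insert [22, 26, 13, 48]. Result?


Insertions: 22->slot 0; 26->slot 4; 13->slot 2; 48->slot 5
Table: [22, None, 13, None, 26, 48, None, None, None, None, None]


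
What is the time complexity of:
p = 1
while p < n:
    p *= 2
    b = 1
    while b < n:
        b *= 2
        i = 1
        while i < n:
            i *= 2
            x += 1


Per nesting level: O(log n) * O(log n) * O(log n) = O((log n)^3)
Complexity: O((log n)^3)


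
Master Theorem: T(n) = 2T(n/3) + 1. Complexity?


a=2, b=3, c=0. log_3(2)=0.631 > c=0. Case 1: O(n^log_b(a)) = O(n^0.631)
Complexity: O(n^0.631)


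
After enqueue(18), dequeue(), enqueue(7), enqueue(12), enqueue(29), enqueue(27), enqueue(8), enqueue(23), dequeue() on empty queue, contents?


enqueue(18) -> [18]
dequeue() returns 18 -> []
enqueue(7) -> [7]
enqueue(12) -> [7, 12]
enqueue(29) -> [7, 12, 29]
enqueue(27) -> [7, 12, 29, 27]
enqueue(8) -> [7, 12, 29, 27, 8]
enqueue(23) -> [7, 12, 29, 27, 8, 23]
dequeue() returns 7 -> [12, 29, 27, 8, 23]
Final queue (front to back): [12, 29, 27, 8, 23]


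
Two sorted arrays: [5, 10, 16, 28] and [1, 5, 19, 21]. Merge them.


Compare heads, take smaller each step.
Merged: [1, 5, 5, 10, 16, 19, 21, 28]


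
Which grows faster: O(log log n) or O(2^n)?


double-logarithmic grows slower than exponential
O(log log n) is asymptotically smaller; O(2^n) grows faster


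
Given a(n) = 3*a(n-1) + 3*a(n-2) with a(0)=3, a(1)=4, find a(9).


Build bottom-up:
...a(7)=15660, a(8)=59373, a(9)=3*59373+3*15660=225099


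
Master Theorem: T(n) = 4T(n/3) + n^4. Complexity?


a=4, b=3, c=4. log_3(4)=1.262 < c=4. Case 3: O(n^c) = O(n^4)
Complexity: O(n^4)


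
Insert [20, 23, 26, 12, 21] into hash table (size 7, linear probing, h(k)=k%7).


Insertions: 20->slot 6; 23->slot 2; 26->slot 5; 12->slot 0; 21->slot 1
Table: [12, 21, 23, None, None, 26, 20]


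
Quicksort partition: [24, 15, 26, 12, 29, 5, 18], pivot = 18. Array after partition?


Elements <= 18 go left of pivot.
Result: [15, 12, 5, 18, 29, 26, 24], pivot at index 3


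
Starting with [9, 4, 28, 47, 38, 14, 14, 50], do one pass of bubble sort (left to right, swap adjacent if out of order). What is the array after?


After one pass: [4, 9, 28, 38, 14, 14, 47, 50]


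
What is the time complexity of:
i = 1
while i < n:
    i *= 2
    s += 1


Per nesting level: O(log n) = O(log n)
Complexity: O(log n)


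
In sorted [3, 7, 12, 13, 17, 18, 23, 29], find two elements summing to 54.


Two pointers: lo=0, hi=7
No pair sums to 54


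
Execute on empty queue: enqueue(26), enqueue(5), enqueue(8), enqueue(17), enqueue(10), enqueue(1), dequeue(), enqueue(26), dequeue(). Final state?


enqueue(26) -> [26]
enqueue(5) -> [26, 5]
enqueue(8) -> [26, 5, 8]
enqueue(17) -> [26, 5, 8, 17]
enqueue(10) -> [26, 5, 8, 17, 10]
enqueue(1) -> [26, 5, 8, 17, 10, 1]
dequeue() returns 26 -> [5, 8, 17, 10, 1]
enqueue(26) -> [5, 8, 17, 10, 1, 26]
dequeue() returns 5 -> [8, 17, 10, 1, 26]
Final queue (front to back): [8, 17, 10, 1, 26]


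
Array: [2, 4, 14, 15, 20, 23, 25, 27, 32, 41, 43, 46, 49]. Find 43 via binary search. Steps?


Search for 43:
[0,12] mid=6 arr[6]=25
[7,12] mid=9 arr[9]=41
[10,12] mid=11 arr[11]=46
[10,10] mid=10 arr[10]=43
Total: 4 comparisons


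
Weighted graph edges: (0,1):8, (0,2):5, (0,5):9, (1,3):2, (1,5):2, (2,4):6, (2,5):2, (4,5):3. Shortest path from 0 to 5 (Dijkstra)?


Dijkstra from 0:
Distances: {0: 0, 1: 8, 2: 5, 3: 10, 4: 10, 5: 7}
Shortest distance to 5 = 7, path = [0, 2, 5]


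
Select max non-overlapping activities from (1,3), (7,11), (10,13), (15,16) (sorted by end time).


Greedy: pick earliest-ending, then skip overlaps.
Selected (3 activities): [(1, 3), (7, 11), (15, 16)]


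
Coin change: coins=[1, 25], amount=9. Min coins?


dp[0]=0; dp[i]=1+min(dp[i-c] for c in coins)
...dp[4]=4, dp[5]=5, dp[6]=6, dp[7]=7, dp[8]=8, dp[9]=9
Minimum coins for 9 = 9


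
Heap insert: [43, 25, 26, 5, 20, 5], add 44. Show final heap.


Append 44: [43, 25, 26, 5, 20, 5, 44]
Bubble up: swap idx 6(44) with idx 2(26); swap idx 2(44) with idx 0(43)
Result: [44, 25, 43, 5, 20, 5, 26]


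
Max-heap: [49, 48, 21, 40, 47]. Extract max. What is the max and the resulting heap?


Max = 49
Replace root with last, heapify down
Resulting heap: [48, 47, 21, 40]


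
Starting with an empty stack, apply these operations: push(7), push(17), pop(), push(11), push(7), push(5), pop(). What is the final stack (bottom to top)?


push(7) -> [7]
push(17) -> [7, 17]
pop() returns 17 -> [7]
push(11) -> [7, 11]
push(7) -> [7, 11, 7]
push(5) -> [7, 11, 7, 5]
pop() returns 5 -> [7, 11, 7]
Final stack (bottom to top): [7, 11, 7]


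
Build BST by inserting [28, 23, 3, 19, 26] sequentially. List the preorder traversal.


Root = 28; build tree by BST insertion.
Preorder traversal: [28, 23, 3, 19, 26]


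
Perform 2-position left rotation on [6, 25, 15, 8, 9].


Left rotate by 2: [15, 8, 9, 6, 25]


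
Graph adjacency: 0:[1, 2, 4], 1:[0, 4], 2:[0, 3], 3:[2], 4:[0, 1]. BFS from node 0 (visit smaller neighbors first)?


BFS queue: start with [0]
Visit order: [0, 1, 2, 4, 3]


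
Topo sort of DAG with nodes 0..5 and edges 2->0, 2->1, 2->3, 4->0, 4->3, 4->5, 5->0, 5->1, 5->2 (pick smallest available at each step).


Kahn's algorithm, process smallest node first
Order: [4, 5, 2, 0, 1, 3]


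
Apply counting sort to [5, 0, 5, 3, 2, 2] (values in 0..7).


Count array: [1, 0, 2, 1, 0, 2, 0, 0]
Reconstruct: [0, 2, 2, 3, 5, 5]


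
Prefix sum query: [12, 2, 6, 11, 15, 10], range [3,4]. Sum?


Prefix sums: [0, 12, 14, 20, 31, 46, 56]
Sum[3..4] = prefix[5] - prefix[3] = 46 - 20 = 26


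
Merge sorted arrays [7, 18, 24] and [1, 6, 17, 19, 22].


Compare heads, take smaller each step.
Merged: [1, 6, 7, 17, 18, 19, 22, 24]


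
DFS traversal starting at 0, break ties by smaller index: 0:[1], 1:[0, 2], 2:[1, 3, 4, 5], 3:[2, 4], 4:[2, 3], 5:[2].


DFS stack-based: start with [0]
Visit order: [0, 1, 2, 3, 4, 5]


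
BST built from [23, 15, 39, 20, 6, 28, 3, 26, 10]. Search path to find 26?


BST root = 23
Search for 26: compare at each node
Path: [23, 39, 28, 26]


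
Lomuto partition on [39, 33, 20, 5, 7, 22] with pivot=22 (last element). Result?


Elements <= 22 go left of pivot.
Result: [20, 5, 7, 22, 39, 33], pivot at index 3


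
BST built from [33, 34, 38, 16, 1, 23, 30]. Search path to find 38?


BST root = 33
Search for 38: compare at each node
Path: [33, 34, 38]


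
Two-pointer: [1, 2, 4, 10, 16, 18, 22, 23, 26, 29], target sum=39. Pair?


Two pointers: lo=0, hi=9
Found pair: (10, 29) summing to 39


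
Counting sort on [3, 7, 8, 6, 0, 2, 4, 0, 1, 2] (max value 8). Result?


Count array: [2, 1, 2, 1, 1, 0, 1, 1, 1]
Reconstruct: [0, 0, 1, 2, 2, 3, 4, 6, 7, 8]


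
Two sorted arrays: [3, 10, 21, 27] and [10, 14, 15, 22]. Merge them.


Compare heads, take smaller each step.
Merged: [3, 10, 10, 14, 15, 21, 22, 27]


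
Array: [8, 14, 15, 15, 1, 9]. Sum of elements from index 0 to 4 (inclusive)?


Prefix sums: [0, 8, 22, 37, 52, 53, 62]
Sum[0..4] = prefix[5] - prefix[0] = 53 - 0 = 53


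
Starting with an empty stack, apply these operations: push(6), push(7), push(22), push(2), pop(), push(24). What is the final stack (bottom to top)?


push(6) -> [6]
push(7) -> [6, 7]
push(22) -> [6, 7, 22]
push(2) -> [6, 7, 22, 2]
pop() returns 2 -> [6, 7, 22]
push(24) -> [6, 7, 22, 24]
Final stack (bottom to top): [6, 7, 22, 24]


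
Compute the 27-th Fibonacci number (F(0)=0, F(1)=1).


F(n)=F(n-1)+F(n-2)
...F(25)=75025, F(26)=121393, F(27)=196418


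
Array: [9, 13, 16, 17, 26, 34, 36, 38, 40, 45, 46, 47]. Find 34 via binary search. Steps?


Search for 34:
[0,11] mid=5 arr[5]=34
Total: 1 comparisons


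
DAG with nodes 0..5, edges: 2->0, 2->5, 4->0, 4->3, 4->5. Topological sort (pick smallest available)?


Kahn's algorithm, process smallest node first
Order: [1, 2, 4, 0, 3, 5]


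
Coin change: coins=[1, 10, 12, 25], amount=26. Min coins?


dp[0]=0; dp[i]=1+min(dp[i-c] for c in coins)
...dp[21]=3, dp[22]=2, dp[23]=3, dp[24]=2, dp[25]=1, dp[26]=2
Minimum coins for 26 = 2


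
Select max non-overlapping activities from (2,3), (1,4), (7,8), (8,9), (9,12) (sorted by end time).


Greedy: pick earliest-ending, then skip overlaps.
Selected (4 activities): [(2, 3), (7, 8), (8, 9), (9, 12)]


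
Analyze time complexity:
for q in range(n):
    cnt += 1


Per nesting level: O(n) = O(n)
Complexity: O(n)


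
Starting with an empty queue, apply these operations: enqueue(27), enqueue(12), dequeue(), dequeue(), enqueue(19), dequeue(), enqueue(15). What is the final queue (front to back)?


enqueue(27) -> [27]
enqueue(12) -> [27, 12]
dequeue() returns 27 -> [12]
dequeue() returns 12 -> []
enqueue(19) -> [19]
dequeue() returns 19 -> []
enqueue(15) -> [15]
Final queue (front to back): [15]


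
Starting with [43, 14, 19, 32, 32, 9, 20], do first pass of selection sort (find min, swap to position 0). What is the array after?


After one pass: [9, 14, 19, 32, 32, 43, 20]


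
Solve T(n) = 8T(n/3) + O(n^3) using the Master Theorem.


a=8, b=3, c=3. log_3(8)=1.893 < c=3. Case 3: O(n^c) = O(n^3)
Complexity: O(n^3)


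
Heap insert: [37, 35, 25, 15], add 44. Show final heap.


Append 44: [37, 35, 25, 15, 44]
Bubble up: swap idx 4(44) with idx 1(35); swap idx 1(44) with idx 0(37)
Result: [44, 37, 25, 15, 35]


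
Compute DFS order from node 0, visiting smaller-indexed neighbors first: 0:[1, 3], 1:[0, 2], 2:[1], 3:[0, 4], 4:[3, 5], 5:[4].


DFS stack-based: start with [0]
Visit order: [0, 1, 2, 3, 4, 5]


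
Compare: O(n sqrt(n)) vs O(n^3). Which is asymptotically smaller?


n^1.5 grows slower than cubic
O(n sqrt(n)) is asymptotically smaller; O(n^3) grows faster


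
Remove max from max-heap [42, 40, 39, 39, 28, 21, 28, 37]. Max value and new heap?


Max = 42
Replace root with last, heapify down
Resulting heap: [40, 39, 39, 37, 28, 21, 28]


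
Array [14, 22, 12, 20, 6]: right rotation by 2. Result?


Right rotate by 2: [20, 6, 14, 22, 12]


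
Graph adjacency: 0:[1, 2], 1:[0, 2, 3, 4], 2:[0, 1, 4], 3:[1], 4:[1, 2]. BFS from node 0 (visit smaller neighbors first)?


BFS queue: start with [0]
Visit order: [0, 1, 2, 3, 4]


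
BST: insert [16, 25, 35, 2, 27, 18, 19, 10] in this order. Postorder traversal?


Root = 16; build tree by BST insertion.
Postorder traversal: [10, 2, 19, 18, 27, 35, 25, 16]


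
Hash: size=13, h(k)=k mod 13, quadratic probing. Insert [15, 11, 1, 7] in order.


Insertions: 15->slot 2; 11->slot 11; 1->slot 1; 7->slot 7
Table: [None, 1, 15, None, None, None, None, 7, None, None, None, 11, None]


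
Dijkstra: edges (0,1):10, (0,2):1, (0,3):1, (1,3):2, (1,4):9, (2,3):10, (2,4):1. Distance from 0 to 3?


Dijkstra from 0:
Distances: {0: 0, 1: 3, 2: 1, 3: 1, 4: 2}
Shortest distance to 3 = 1, path = [0, 3]


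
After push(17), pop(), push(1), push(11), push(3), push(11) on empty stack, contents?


push(17) -> [17]
pop() returns 17 -> []
push(1) -> [1]
push(11) -> [1, 11]
push(3) -> [1, 11, 3]
push(11) -> [1, 11, 3, 11]
Final stack (bottom to top): [1, 11, 3, 11]


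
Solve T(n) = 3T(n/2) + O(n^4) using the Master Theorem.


a=3, b=2, c=4. log_2(3)=1.585 < c=4. Case 3: O(n^c) = O(n^4)
Complexity: O(n^4)


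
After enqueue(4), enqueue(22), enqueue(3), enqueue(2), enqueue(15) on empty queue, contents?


enqueue(4) -> [4]
enqueue(22) -> [4, 22]
enqueue(3) -> [4, 22, 3]
enqueue(2) -> [4, 22, 3, 2]
enqueue(15) -> [4, 22, 3, 2, 15]
Final queue (front to back): [4, 22, 3, 2, 15]


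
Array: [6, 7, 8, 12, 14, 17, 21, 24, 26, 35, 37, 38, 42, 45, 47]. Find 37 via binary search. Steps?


Search for 37:
[0,14] mid=7 arr[7]=24
[8,14] mid=11 arr[11]=38
[8,10] mid=9 arr[9]=35
[10,10] mid=10 arr[10]=37
Total: 4 comparisons


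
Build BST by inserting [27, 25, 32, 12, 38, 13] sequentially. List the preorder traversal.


Root = 27; build tree by BST insertion.
Preorder traversal: [27, 25, 12, 13, 32, 38]


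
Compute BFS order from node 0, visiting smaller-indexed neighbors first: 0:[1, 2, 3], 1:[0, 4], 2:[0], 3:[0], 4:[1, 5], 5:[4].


BFS queue: start with [0]
Visit order: [0, 1, 2, 3, 4, 5]


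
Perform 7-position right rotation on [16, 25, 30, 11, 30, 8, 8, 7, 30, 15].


Right rotate by 7: [11, 30, 8, 8, 7, 30, 15, 16, 25, 30]


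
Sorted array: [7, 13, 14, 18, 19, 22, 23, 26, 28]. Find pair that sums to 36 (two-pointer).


Two pointers: lo=0, hi=8
Found pair: (13, 23) summing to 36


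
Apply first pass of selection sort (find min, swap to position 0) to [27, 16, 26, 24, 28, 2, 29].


After one pass: [2, 16, 26, 24, 28, 27, 29]


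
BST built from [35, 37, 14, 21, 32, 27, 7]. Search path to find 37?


BST root = 35
Search for 37: compare at each node
Path: [35, 37]


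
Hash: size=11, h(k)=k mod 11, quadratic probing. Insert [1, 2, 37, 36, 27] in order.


Insertions: 1->slot 1; 2->slot 2; 37->slot 4; 36->slot 3; 27->slot 5
Table: [None, 1, 2, 36, 37, 27, None, None, None, None, None]


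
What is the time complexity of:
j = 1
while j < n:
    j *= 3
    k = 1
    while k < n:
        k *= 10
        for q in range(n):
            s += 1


Per nesting level: O(log n) * O(log n) * O(n) = O(n (log n)^2)
Complexity: O(n (log n)^2)


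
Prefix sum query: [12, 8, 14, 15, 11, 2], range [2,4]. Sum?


Prefix sums: [0, 12, 20, 34, 49, 60, 62]
Sum[2..4] = prefix[5] - prefix[2] = 60 - 20 = 40


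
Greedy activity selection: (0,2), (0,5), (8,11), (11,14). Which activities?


Greedy: pick earliest-ending, then skip overlaps.
Selected (3 activities): [(0, 2), (8, 11), (11, 14)]


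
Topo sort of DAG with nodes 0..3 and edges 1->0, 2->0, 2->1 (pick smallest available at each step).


Kahn's algorithm, process smallest node first
Order: [2, 1, 0, 3]


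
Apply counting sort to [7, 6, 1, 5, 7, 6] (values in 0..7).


Count array: [0, 1, 0, 0, 0, 1, 2, 2]
Reconstruct: [1, 5, 6, 6, 7, 7]


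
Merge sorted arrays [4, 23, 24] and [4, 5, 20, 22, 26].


Compare heads, take smaller each step.
Merged: [4, 4, 5, 20, 22, 23, 24, 26]


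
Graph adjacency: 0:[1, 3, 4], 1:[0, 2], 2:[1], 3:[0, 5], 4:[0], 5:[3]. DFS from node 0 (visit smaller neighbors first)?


DFS stack-based: start with [0]
Visit order: [0, 1, 2, 3, 5, 4]


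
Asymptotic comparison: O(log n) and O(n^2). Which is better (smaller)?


logarithmic grows slower than quadratic
O(log n) is asymptotically smaller; O(n^2) grows faster


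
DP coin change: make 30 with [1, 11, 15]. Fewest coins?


dp[0]=0; dp[i]=1+min(dp[i-c] for c in coins)
...dp[25]=5, dp[26]=2, dp[27]=3, dp[28]=4, dp[29]=5, dp[30]=2
Minimum coins for 30 = 2


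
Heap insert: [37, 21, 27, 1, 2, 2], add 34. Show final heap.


Append 34: [37, 21, 27, 1, 2, 2, 34]
Bubble up: swap idx 6(34) with idx 2(27)
Result: [37, 21, 34, 1, 2, 2, 27]


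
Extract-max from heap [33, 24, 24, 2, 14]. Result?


Max = 33
Replace root with last, heapify down
Resulting heap: [24, 14, 24, 2]


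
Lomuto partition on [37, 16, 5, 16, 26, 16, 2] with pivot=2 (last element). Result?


Elements <= 2 go left of pivot.
Result: [2, 16, 5, 16, 26, 16, 37], pivot at index 0


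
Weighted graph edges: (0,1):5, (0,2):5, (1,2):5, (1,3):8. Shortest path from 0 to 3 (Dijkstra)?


Dijkstra from 0:
Distances: {0: 0, 1: 5, 2: 5, 3: 13}
Shortest distance to 3 = 13, path = [0, 1, 3]


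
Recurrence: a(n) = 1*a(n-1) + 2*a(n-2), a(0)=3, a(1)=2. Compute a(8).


Build bottom-up:
...a(6)=108, a(7)=212, a(8)=1*212+2*108=428


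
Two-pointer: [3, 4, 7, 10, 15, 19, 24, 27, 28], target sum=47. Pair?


Two pointers: lo=0, hi=8
Found pair: (19, 28) summing to 47


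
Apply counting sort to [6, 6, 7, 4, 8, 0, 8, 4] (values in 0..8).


Count array: [1, 0, 0, 0, 2, 0, 2, 1, 2]
Reconstruct: [0, 4, 4, 6, 6, 7, 8, 8]


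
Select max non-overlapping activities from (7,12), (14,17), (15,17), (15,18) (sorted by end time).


Greedy: pick earliest-ending, then skip overlaps.
Selected (2 activities): [(7, 12), (14, 17)]


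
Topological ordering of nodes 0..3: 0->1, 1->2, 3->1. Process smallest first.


Kahn's algorithm, process smallest node first
Order: [0, 3, 1, 2]


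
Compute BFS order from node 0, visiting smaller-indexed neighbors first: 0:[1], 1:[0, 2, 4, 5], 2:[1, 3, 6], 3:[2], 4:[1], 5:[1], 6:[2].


BFS queue: start with [0]
Visit order: [0, 1, 2, 4, 5, 3, 6]


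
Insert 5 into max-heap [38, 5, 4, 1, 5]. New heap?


Append 5: [38, 5, 4, 1, 5, 5]
Bubble up: swap idx 5(5) with idx 2(4)
Result: [38, 5, 5, 1, 5, 4]


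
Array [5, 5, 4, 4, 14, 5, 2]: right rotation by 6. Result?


Right rotate by 6: [5, 4, 4, 14, 5, 2, 5]


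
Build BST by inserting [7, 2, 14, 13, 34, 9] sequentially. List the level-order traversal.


Root = 7; build tree by BST insertion.
Level-Order traversal: [7, 2, 14, 13, 34, 9]


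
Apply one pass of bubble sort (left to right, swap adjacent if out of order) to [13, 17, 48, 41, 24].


After one pass: [13, 17, 41, 24, 48]


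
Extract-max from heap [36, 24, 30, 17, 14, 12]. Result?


Max = 36
Replace root with last, heapify down
Resulting heap: [30, 24, 12, 17, 14]


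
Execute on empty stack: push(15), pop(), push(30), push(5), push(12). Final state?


push(15) -> [15]
pop() returns 15 -> []
push(30) -> [30]
push(5) -> [30, 5]
push(12) -> [30, 5, 12]
Final stack (bottom to top): [30, 5, 12]


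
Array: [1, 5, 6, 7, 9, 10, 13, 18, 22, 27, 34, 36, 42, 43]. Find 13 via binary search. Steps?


Search for 13:
[0,13] mid=6 arr[6]=13
Total: 1 comparisons


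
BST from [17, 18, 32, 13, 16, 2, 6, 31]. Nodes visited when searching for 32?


BST root = 17
Search for 32: compare at each node
Path: [17, 18, 32]


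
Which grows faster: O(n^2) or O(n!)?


quadratic grows slower than factorial
O(n^2) is asymptotically smaller; O(n!) grows faster


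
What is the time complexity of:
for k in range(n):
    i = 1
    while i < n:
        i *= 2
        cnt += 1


Per nesting level: O(n) * O(log n) = O(n log n)
Complexity: O(n log n)


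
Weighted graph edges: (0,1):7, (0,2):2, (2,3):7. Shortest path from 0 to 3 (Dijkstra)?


Dijkstra from 0:
Distances: {0: 0, 1: 7, 2: 2, 3: 9}
Shortest distance to 3 = 9, path = [0, 2, 3]
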